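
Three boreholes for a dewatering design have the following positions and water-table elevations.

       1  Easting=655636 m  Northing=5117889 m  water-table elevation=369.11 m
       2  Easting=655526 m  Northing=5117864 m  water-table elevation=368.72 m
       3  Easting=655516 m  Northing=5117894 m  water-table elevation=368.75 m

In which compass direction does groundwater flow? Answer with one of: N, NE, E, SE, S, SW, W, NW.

Three-point gradient (reference 1): Δ to 2 = (-110, -25, -0.39), Δ to 3 = (-120, 5, -0.36).
∂h/∂x = +0.003085, ∂h/∂y = +0.002028 (det = -3550).
Flow = −∇h = (-0.003085 east, -0.002028 north), which points southwest.

SW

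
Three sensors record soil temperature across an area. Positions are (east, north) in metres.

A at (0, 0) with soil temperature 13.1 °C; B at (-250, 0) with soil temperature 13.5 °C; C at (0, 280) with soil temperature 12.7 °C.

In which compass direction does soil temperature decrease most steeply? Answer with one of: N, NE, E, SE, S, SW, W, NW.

NE

∂T/∂x = (13.5 − 13.1) / (-250 − 0) = -0.001600
∂T/∂y = (12.7 − 13.1) / (280 − 0) = -0.001429
Steepest decrease is along −∇f = (+0.001600 E, +0.001429 N) → northeast.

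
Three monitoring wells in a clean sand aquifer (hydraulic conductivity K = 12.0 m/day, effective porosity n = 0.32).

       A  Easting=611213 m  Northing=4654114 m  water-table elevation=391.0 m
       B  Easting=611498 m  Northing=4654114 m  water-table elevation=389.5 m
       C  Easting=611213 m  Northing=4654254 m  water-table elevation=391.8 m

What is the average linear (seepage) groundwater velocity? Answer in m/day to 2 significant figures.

0.29 m/day

∂h/∂x = (389.5 − 391.0) / (611498 − 611213) = -0.005263
∂h/∂y = (391.8 − 391.0) / (4654254 − 4654114) = +0.005714
|∇h| = √(-0.005263² + 0.005714²) = 0.007768
Seepage velocity v = K·i/n = 12.0 × 0.007768 / 0.32 = 0.2913 m/day.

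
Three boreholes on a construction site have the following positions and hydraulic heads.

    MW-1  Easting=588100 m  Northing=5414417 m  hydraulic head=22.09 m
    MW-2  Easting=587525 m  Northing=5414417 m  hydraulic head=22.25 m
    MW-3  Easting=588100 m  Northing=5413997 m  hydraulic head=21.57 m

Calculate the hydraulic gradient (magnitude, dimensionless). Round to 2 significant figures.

∂h/∂x = (22.25 − 22.09) / (587525 − 588100) = -0.0002783
∂h/∂y = (21.57 − 22.09) / (5413997 − 5414417) = +0.001238
|∇h| = √(-0.0002783² + 0.001238²) = 0.001269

0.0013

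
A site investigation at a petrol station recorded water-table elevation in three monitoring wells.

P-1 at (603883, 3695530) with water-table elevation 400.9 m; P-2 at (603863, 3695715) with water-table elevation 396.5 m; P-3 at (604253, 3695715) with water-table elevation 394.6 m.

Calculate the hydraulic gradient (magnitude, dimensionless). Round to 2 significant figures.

Taking P-1 as reference: P-2−P-1 = (-20, 185, -4.4); P-3−P-1 = (370, 185, -6.3).
Determinant of the coordinate differences = (-20)·185 − 370·185 = -72150.
∂h/∂x = [(-4.4)·185 − (-6.3)·185] / -72150 = -0.004872
∂h/∂y = [(-20)·(-6.3) − 370·(-4.4)] / -72150 = -0.02431
|∇h| = √(-0.004872² + -0.02431²) = 0.02479

0.025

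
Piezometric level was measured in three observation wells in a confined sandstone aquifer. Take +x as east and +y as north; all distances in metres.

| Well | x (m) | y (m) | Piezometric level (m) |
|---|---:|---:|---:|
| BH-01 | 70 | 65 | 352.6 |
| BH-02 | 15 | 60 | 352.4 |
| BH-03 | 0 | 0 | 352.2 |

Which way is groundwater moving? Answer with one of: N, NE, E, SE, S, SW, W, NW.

Taking BH-01 as reference: BH-02−BH-01 = (-55, -5, -0.2); BH-03−BH-01 = (-70, -65, -0.4).
Determinant of the coordinate differences = (-55)·(-65) − (-70)·(-5) = 3225.
∂h/∂x = [(-0.2)·(-65) − (-0.4)·(-5)] / 3225 = +0.003411
∂h/∂y = [(-55)·(-0.4) − (-70)·(-0.2)] / 3225 = +0.002481
Flow = −∇h = (-0.003411 east, -0.002481 north), which points southwest.

SW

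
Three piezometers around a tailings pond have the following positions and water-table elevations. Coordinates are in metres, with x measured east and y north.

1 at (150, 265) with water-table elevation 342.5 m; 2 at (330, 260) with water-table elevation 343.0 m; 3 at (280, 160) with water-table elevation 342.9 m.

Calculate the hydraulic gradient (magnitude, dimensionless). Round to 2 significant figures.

0.0028

Three-point gradient (reference 1): Δ to 2 = (180, -5, +0.5), Δ to 3 = (130, -105, +0.4).
∂h/∂x = +0.002767, ∂h/∂y = -0.0003836 (det = -18250).
|∇h| = √(0.002767² + -0.0003836²) = 0.002793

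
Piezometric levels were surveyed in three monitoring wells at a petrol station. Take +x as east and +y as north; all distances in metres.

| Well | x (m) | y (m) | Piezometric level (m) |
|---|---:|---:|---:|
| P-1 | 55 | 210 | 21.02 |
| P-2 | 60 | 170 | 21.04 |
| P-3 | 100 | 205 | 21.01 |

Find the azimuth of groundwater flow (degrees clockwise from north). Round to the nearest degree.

028°

With h = a·x + b·y + c and P-1 as origin, the differences give:
  5·a + (-40)·b = +0.02
  45·a + (-5)·b = -0.01
Eliminate b (×(-5) and ×(-40), subtract): 1775·a = -0.500 → a = ∂h/∂x = -0.0002817
Back-substitute: b = ∂h/∂y = -0.0005352.
Flow direction (−∇h) has components (+0.0002817 E, +0.0005352 N).
Azimuth = atan2(E, N) = atan2(+0.0002817, +0.0005352) = 27.8° ≈ 028°.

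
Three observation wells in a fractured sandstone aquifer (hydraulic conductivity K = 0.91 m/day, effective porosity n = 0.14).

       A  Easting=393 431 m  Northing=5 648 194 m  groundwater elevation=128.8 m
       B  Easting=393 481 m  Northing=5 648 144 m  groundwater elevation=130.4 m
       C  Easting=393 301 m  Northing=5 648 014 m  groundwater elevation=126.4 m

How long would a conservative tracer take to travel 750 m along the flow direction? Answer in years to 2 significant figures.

Taking A as reference: B−A = (50, -50, +1.6); C−A = (-130, -180, -2.4).
Solve a·Δx + b·Δy = Δh: det = 50·(-180) − (-130)·(-50) = -15500.
∂h/∂x = [(+1.6)·(-180) − (-2.4)·(-50)] / -15500 = +0.02632
∂h/∂y = [50·(-2.4) − (-130)·(+1.6)] / -15500 = -0.005677
|∇h| = √(0.02632² + -0.005677²) = 0.02693
Seepage velocity v = K·i/n = 0.91 × 0.02693 / 0.14 = 0.175 m/day.
t = 750 / 0.175 = 4286 days = 11.7 years.

12 years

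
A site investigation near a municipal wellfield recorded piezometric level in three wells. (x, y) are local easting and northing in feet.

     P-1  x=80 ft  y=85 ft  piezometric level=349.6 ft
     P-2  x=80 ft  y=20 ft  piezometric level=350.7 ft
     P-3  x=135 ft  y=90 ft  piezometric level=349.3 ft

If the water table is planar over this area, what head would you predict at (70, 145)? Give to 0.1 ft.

With h = a·x + b·y + c and P-1 as origin, the differences give:
  0·a + (-65)·b = +1.1
  55·a + 5·b = -0.3
Eliminate b (×5 and ×(-65), subtract): 3575·a = -14.00 → a = ∂h/∂x = -0.003916
Back-substitute: b = ∂h/∂y = -0.01692.
h(70, 145) = 349.6 + (-0.003916)·(-10) + (-0.01692)·(60) = 349.6 +0.039 -1.015 = 348.624 ft.

348.6 ft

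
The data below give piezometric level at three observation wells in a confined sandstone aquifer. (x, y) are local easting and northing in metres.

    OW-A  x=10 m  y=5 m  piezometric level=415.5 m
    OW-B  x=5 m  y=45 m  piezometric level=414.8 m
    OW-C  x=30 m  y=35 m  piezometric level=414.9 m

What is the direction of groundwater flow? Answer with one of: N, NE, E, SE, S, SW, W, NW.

Three-point gradient (reference OW-A): Δ to OW-B = (-5, 40, -0.7), Δ to OW-C = (20, 30, -0.6).
∂h/∂x = -0.003158, ∂h/∂y = -0.01789 (det = -950).
Flow = −∇h = (+0.003158 east, +0.01789 north), which points north.

N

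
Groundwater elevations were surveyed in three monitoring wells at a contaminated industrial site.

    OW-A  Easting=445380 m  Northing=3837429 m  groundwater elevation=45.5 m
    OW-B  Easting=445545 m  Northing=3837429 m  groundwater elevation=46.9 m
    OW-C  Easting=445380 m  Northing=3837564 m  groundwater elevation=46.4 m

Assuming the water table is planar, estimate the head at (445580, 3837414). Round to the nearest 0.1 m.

47.1 m

∂h/∂x = (46.9 − 45.5) / (445545 − 445380) = +0.008485
∂h/∂y = (46.4 − 45.5) / (3837564 − 3837429) = +0.006667
h(445580, 3837414) = 45.5 + (+0.008485)·(200) + (+0.006667)·(-15) = 45.5 +1.697 -0.100 = 47.097 m.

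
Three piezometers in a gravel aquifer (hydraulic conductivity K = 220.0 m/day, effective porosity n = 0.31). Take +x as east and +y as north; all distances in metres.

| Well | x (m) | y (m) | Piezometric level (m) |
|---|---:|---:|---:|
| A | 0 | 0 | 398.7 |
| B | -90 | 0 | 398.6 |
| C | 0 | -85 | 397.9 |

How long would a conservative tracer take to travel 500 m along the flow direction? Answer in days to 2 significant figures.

74 days

∂h/∂x = (398.6 − 398.7) / (-90 − 0) = +0.001111
∂h/∂y = (397.9 − 398.7) / (-85 − 0) = +0.009412
|∇h| = √(0.001111² + 0.009412²) = 0.009477
Seepage velocity v = K·i/n = 220.0 × 0.009477 / 0.31 = 6.726 m/day.
t = 500 / 6.726 = 74.34 days.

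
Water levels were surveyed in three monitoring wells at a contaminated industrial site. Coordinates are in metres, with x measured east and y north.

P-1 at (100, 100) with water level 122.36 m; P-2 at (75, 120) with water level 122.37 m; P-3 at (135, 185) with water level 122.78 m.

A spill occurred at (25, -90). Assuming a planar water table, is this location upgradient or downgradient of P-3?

downgradient

With h = a·x + b·y + c and P-1 as origin, the differences give:
  (-25)·a + 20·b = +0.01
  35·a + 85·b = +0.42
Eliminate b (×85 and ×20, subtract): -2825·a = -7.550 → a = ∂h/∂x = +0.002673
Back-substitute: b = ∂h/∂y = +0.003841.
Head at (25, -90) = 122.36 + (+0.002673)·(-75) + (+0.003841)·(-190) = 121.43 m.
That is lower than the 122.78 m at P-3, so the point is downgradient.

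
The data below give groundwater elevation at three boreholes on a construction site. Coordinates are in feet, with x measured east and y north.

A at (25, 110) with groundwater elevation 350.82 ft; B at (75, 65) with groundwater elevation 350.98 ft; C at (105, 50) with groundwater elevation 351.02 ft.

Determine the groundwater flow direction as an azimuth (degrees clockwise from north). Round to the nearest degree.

Taking A as reference: B−A = (50, -45, +0.16); C−A = (80, -60, +0.20).
Determinant of the coordinate differences = 50·(-60) − 80·(-45) = 600.
∂h/∂x = [(+0.16)·(-60) − (+0.20)·(-45)] / 600 = -0.001000
∂h/∂y = [50·(+0.20) − 80·(+0.16)] / 600 = -0.004667
Flow direction (−∇h) has components (+0.001000 E, +0.004667 N).
Azimuth = atan2(E, N) = atan2(+0.001000, +0.004667) = 12.1° ≈ 012°.

012°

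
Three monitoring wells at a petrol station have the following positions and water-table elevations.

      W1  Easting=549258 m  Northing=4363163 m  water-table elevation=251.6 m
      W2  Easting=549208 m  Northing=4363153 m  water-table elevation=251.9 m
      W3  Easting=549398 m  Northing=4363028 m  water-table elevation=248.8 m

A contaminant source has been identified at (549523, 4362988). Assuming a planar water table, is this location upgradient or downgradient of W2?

downgradient

Differences from W1: to W2 (Δx, Δy, Δh) = (-50, -10, +0.3); to W3 = (140, -135, -2.8).
Solve a·Δx + b·Δy = Δh: det = (-50)·(-135) − 140·(-10) = 8150.
∂h/∂x = [(+0.3)·(-135) − (-2.8)·(-10)] / 8150 = -0.008405
∂h/∂y = [(-50)·(-2.8) − 140·(+0.3)] / 8150 = +0.01202
Head at (549523, 4362988) = 251.6 + (-0.008405)·(265) + (+0.01202)·(-175) = 247.27 m.
That is lower than the 251.9 m at W2, so the point is downgradient.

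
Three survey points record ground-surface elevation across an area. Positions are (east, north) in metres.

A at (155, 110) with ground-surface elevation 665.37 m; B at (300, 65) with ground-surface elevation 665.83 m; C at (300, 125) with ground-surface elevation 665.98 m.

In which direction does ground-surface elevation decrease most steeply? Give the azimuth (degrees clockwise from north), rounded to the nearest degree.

238°

With z = a·x + b·y + c and A as origin, the differences give:
  145·a + (-45)·b = +0.46
  145·a + 15·b = +0.61
Eliminate b (×15 and ×(-45), subtract): 8700·a = 34.350 → a = ∂z/∂x = +0.003948
Back-substitute: b = ∂z/∂y = +0.002500.
Steepest decrease is along −∇f: components (-0.003948 E, -0.002500 N).
Azimuth = atan2(-0.003948, -0.002500) = 237.7° ≈ 238°.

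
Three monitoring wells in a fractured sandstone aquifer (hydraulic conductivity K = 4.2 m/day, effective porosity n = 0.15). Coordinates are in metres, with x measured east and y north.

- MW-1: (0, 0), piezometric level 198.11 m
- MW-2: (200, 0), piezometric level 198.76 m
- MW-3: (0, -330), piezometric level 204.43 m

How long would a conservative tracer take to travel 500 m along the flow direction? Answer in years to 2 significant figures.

2.5 years

∂h/∂x = (198.76 − 198.11) / (200 − 0) = +0.003250
∂h/∂y = (204.43 − 198.11) / (-330 − 0) = -0.01915
|∇h| = √(0.003250² + -0.01915²) = 0.01942
Seepage velocity v = K·i/n = 4.2 × 0.01942 / 0.15 = 0.5438 m/day.
t = 500 / 0.5438 = 919.5 days = 2.52 years.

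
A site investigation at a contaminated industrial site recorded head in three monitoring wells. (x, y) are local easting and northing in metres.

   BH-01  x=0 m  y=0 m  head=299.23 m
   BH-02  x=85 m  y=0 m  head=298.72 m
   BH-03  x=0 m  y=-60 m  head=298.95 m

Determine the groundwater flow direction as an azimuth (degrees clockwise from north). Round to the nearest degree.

128°

∂h/∂x = (298.72 − 299.23) / (85 − 0) = -0.006000
∂h/∂y = (298.95 − 299.23) / (-60 − 0) = +0.004667
Flow direction (−∇h) has components (+0.006000 E, -0.004667 N).
Azimuth = atan2(E, N) = atan2(+0.006000, -0.004667) = 127.9° ≈ 128°.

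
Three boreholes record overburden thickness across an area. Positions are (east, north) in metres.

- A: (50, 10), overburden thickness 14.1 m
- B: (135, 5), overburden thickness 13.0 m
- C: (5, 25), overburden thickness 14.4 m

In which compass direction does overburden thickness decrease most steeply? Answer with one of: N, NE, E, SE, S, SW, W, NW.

NE

Taking A as reference: B−A = (85, -5, -1.1); C−A = (-45, 15, +0.3).
Solve a·Δx + b·Δy = Δd: det = 85·15 − (-45)·(-5) = 1050.
∂d/∂x = [(-1.1)·15 − (+0.3)·(-5)] / 1050 = -0.01429
∂d/∂y = [85·(+0.3) − (-45)·(-1.1)] / 1050 = -0.02286
Steepest decrease is along −∇f = (+0.01429 E, +0.02286 N) → northeast.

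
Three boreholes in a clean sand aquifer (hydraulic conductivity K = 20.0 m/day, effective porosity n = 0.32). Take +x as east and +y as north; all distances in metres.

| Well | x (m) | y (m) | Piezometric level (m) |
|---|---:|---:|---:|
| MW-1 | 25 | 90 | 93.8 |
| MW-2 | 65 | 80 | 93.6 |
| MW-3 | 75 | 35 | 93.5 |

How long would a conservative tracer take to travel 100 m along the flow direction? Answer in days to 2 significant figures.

330 days

With h = a·x + b·y + c and MW-1 as origin, the differences give:
  40·a + (-10)·b = -0.2
  50·a + (-55)·b = -0.3
Eliminate b (×(-55) and ×(-10), subtract): -1700·a = 8.00 → a = ∂h/∂x = -0.004706
Back-substitute: b = ∂h/∂y = +0.001176.
|∇h| = √(-0.004706² + 0.001176²) = 0.004851
Seepage velocity v = K·i/n = 20.0 × 0.004851 / 0.32 = 0.3032 m/day.
t = 100 / 0.3032 = 329.8 days.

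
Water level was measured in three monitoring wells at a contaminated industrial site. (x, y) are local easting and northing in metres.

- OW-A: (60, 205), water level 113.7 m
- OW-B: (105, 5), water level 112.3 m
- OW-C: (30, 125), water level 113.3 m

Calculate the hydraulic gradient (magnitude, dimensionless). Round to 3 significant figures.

With h = a·x + b·y + c and OW-A as origin, the differences give:
  45·a + (-200)·b = -1.4
  (-30)·a + (-80)·b = -0.4
Eliminate b (×(-80) and ×(-200), subtract): -9600·a = 32.00 → a = ∂h/∂x = -0.003333
Back-substitute: b = ∂h/∂y = +0.006250.
|∇h| = √(-0.003333² + 0.006250²) = 0.007083

0.00708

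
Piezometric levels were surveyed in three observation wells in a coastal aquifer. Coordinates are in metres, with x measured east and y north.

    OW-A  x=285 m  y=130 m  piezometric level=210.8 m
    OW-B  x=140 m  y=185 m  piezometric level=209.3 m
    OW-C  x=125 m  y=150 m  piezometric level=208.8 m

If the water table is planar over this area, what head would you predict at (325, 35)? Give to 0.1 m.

Taking OW-A as reference: OW-B−OW-A = (-145, 55, -1.5); OW-C−OW-A = (-160, 20, -2.0).
Solve a·Δx + b·Δy = Δh: det = (-145)·20 − (-160)·55 = 5900.
∂h/∂x = [(-1.5)·20 − (-2.0)·55] / 5900 = +0.01356
∂h/∂y = [(-145)·(-2.0) − (-160)·(-1.5)] / 5900 = +0.008475
h(325, 35) = 210.8 + (+0.01356)·(40) + (+0.008475)·(-95) = 210.8 +0.542 -0.805 = 210.537 m.

210.5 m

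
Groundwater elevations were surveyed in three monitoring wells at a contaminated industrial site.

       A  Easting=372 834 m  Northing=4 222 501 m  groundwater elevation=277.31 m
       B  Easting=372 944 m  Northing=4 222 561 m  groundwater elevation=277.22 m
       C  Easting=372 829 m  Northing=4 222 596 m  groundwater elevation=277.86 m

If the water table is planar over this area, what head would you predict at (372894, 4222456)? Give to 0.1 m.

276.8 m

With h = a·x + b·y + c and A as origin, the differences give:
  110·a + 60·b = -0.09
  (-5)·a + 95·b = +0.55
Eliminate b (×95 and ×60, subtract): 10750·a = -41.550 → a = ∂h/∂x = -0.003865
Back-substitute: b = ∂h/∂y = +0.005586.
h(372894, 4222456) = 277.31 + (-0.003865)·(60) + (+0.005586)·(-45) = 277.31 -0.232 -0.251 = 276.827 m.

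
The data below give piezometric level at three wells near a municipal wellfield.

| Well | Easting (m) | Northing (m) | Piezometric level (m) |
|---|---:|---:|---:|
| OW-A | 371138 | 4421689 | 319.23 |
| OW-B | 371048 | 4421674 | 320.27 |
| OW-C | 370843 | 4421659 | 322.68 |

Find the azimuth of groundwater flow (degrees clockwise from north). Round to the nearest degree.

With h = a·x + b·y + c and OW-A as origin, the differences give:
  (-90)·a + (-15)·b = +1.04
  (-295)·a + (-30)·b = +3.45
Eliminate b (×(-30) and ×(-15), subtract): -1725·a = 20.550 → a = ∂h/∂x = -0.01191
Back-substitute: b = ∂h/∂y = +0.002145.
Flow direction (−∇h) has components (+0.01191 E, -0.002145 N).
Azimuth = atan2(E, N) = atan2(+0.01191, -0.002145) = 100.2° ≈ 100°.

100°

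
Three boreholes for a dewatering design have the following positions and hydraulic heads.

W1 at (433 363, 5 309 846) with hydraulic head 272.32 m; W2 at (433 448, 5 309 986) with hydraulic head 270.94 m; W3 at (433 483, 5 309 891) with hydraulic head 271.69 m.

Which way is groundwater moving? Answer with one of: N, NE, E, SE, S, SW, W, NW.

With h = a·x + b·y + c and W1 as origin, the differences give:
  85·a + 140·b = -1.38
  120·a + 45·b = -0.63
Eliminate b (×45 and ×140, subtract): -12975·a = 26.100 → a = ∂h/∂x = -0.002012
Back-substitute: b = ∂h/∂y = -0.008636.
Flow = −∇h = (+0.002012 east, +0.008636 north), which points north.

N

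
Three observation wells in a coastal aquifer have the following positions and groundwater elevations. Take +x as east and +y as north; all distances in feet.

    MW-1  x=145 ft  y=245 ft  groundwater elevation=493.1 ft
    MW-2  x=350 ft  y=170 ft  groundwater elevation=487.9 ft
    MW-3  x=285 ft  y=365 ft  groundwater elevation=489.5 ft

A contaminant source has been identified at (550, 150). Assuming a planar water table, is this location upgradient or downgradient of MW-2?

With h = a·x + b·y + c and MW-1 as origin, the differences give:
  205·a + (-75)·b = -5.2
  140·a + 120·b = -3.6
Eliminate b (×120 and ×(-75), subtract): 35100·a = -894.00 → a = ∂h/∂x = -0.02547
Back-substitute: b = ∂h/∂y = -0.0002849.
Head at (550, 150) = 493.1 + (-0.02547)·(405) + (-0.0002849)·(-95) = 482.81 ft.
That is lower than the 487.9 ft at MW-2, so the point is downgradient.

downgradient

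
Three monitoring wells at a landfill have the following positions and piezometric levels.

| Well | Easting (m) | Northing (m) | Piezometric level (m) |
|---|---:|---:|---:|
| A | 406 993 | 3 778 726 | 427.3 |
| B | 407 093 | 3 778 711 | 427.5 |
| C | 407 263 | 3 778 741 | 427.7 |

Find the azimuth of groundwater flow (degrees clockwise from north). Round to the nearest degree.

327°

Three-point gradient (reference A): Δ to B = (100, -15, +0.2), Δ to C = (270, 15, +0.4).
∂h/∂x = +0.001622, ∂h/∂y = -0.002523 (det = 5550).
Flow direction (−∇h) has components (-0.001622 E, +0.002523 N).
Azimuth = atan2(E, N) = atan2(-0.001622, +0.002523) = 327.3° ≈ 327°.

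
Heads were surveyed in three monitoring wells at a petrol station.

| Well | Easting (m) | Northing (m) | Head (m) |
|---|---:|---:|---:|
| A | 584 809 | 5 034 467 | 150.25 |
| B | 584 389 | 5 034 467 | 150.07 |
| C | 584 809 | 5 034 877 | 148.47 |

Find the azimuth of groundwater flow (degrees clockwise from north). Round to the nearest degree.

∂h/∂x = (150.07 − 150.25) / (584389 − 584809) = +0.0004286
∂h/∂y = (148.47 − 150.25) / (5034877 − 5034467) = -0.004341
Flow direction (−∇h) has components (-0.0004286 E, +0.004341 N).
Azimuth = atan2(E, N) = atan2(-0.0004286, +0.004341) = 354.4° ≈ 354°.

354°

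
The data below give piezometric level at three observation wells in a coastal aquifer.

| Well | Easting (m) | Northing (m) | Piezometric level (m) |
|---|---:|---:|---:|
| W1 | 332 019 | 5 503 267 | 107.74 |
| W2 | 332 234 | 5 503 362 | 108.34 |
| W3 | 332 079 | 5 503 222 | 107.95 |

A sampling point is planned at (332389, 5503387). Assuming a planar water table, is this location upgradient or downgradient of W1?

Differences from W1: to W2 (Δx, Δy, Δh) = (215, 95, +0.60); to W3 = (60, -45, +0.21).
Solve a·Δx + b·Δy = Δh: det = 215·(-45) − 60·95 = -15375.
∂h/∂x = [(+0.60)·(-45) − (+0.21)·95] / -15375 = +0.003054
∂h/∂y = [215·(+0.21) − 60·(+0.60)] / -15375 = -0.0005951
Head at (332389, 5503387) = 107.74 + (+0.003054)·(370) + (-0.0005951)·(120) = 108.80 m.
That is higher than the 107.74 m at W1, so the point is upgradient.

upgradient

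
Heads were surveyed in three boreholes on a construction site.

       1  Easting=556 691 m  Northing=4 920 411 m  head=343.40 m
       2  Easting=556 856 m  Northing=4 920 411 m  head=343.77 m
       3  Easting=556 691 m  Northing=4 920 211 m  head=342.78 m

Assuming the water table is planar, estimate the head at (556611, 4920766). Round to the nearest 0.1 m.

344.3 m

∂h/∂x = (343.77 − 343.40) / (556856 − 556691) = +0.002242
∂h/∂y = (342.78 − 343.40) / (4920211 − 4920411) = +0.003100
h(556611, 4920766) = 343.40 + (+0.002242)·(-80) + (+0.003100)·(355) = 343.40 -0.179 +1.101 = 344.321 m.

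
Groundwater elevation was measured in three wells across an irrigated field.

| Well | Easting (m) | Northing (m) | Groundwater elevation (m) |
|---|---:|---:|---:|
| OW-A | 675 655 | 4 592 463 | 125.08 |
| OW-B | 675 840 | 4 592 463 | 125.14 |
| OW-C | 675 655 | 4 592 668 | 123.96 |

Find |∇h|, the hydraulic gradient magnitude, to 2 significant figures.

0.0055

∂h/∂x = (125.14 − 125.08) / (675840 − 675655) = +0.0003243
∂h/∂y = (123.96 − 125.08) / (4592668 − 4592463) = -0.005463
|∇h| = √(0.0003243² + -0.005463²) = 0.005473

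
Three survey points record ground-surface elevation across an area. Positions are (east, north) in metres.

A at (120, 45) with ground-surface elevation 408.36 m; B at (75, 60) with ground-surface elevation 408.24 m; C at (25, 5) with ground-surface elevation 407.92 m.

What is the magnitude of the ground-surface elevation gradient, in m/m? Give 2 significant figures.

With z = a·x + b·y + c and A as origin, the differences give:
  (-45)·a + 15·b = -0.12
  (-95)·a + (-40)·b = -0.44
Eliminate b (×(-40) and ×15, subtract): 3225·a = 11.400 → a = ∂z/∂x = +0.003535
Back-substitute: b = ∂z/∂y = +0.002605.
|∇f| = √(0.003535² + 0.002605²) = 0.004391 m/m

0.0044 m/m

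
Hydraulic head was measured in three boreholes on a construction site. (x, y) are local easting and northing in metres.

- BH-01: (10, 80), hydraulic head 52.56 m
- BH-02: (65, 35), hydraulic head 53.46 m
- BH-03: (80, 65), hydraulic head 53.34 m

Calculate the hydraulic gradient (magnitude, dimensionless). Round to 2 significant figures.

0.013

Differences from BH-01: to BH-02 (Δx, Δy, Δh) = (55, -45, +0.90); to BH-03 = (70, -15, +0.78).
Determinant of the coordinate differences = 55·(-15) − 70·(-45) = 2325.
∂h/∂x = [(+0.90)·(-15) − (+0.78)·(-45)] / 2325 = +0.009290
∂h/∂y = [55·(+0.78) − 70·(+0.90)] / 2325 = -0.008645
|∇h| = √(0.009290² + -0.008645²) = 0.01269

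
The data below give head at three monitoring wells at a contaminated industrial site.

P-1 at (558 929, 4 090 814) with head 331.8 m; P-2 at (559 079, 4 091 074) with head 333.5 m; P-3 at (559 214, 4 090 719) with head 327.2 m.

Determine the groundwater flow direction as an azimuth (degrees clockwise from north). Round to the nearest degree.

Three-point gradient (reference P-1): Δ to P-2 = (150, 260, +1.7), Δ to P-3 = (285, -95, -4.6).
∂h/∂x = -0.01171, ∂h/∂y = +0.01329 (det = -88350).
Flow direction (−∇h) has components (+0.01171 E, -0.01329 N).
Azimuth = atan2(E, N) = atan2(+0.01171, -0.01329) = 138.6° ≈ 139°.

139°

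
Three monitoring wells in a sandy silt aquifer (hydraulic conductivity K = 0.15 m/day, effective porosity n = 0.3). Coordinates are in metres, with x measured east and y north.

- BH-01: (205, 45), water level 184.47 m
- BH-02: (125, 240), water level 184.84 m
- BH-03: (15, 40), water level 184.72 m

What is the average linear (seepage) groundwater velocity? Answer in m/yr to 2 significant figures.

With h = a·x + b·y + c and BH-01 as origin, the differences give:
  (-80)·a + 195·b = +0.37
  (-190)·a + (-5)·b = +0.25
Eliminate b (×(-5) and ×195, subtract): 37450·a = -50.600 → a = ∂h/∂x = -0.001351
Back-substitute: b = ∂h/∂y = +0.001343.
|∇h| = √(-0.001351² + 0.001343²) = 0.001905
Seepage velocity v = K·i/n = 0.15 × 0.001905 / 0.3 = 0.0009525 m/day = 0.3479 m/yr.

0.35 m/yr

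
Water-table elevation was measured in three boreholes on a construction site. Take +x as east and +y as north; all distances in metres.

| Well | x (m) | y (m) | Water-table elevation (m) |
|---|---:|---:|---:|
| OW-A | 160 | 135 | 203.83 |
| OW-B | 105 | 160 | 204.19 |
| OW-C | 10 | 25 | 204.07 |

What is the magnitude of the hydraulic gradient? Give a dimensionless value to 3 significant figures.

0.00624

With h = a·x + b·y + c and OW-A as origin, the differences give:
  (-55)·a + 25·b = +0.36
  (-150)·a + (-110)·b = +0.24
Eliminate b (×(-110) and ×25, subtract): 9800·a = -45.600 → a = ∂h/∂x = -0.004653
Back-substitute: b = ∂h/∂y = +0.004163.
|∇h| = √(-0.004653² + 0.004163²) = 0.006243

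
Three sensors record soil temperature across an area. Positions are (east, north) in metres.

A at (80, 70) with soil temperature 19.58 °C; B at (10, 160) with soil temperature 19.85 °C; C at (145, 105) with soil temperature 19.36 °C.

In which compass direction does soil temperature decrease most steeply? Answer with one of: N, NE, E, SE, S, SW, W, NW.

E

Differences from A: to B (Δx, Δy, Δh) = (-70, 90, +0.27); to C = (65, 35, -0.22).
Determinant of the coordinate differences = (-70)·35 − 65·90 = -8300.
∂T/∂x = [(+0.27)·35 − (-0.22)·90] / -8300 = -0.003524
∂T/∂y = [(-70)·(-0.22) − 65·(+0.27)] / -8300 = +0.0002590
Steepest decrease is along −∇f = (+0.003524 E, -0.0002590 N) → east.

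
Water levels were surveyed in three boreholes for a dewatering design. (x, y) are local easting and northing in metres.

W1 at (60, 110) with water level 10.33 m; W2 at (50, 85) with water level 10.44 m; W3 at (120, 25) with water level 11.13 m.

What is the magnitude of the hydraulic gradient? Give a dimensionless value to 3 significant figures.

0.00769

Differences from W1: to W2 (Δx, Δy, Δh) = (-10, -25, +0.11); to W3 = (60, -85, +0.80).
Solve a·Δx + b·Δy = Δh: det = (-10)·(-85) − 60·(-25) = 2350.
∂h/∂x = [(+0.11)·(-85) − (+0.80)·(-25)] / 2350 = +0.004532
∂h/∂y = [(-10)·(+0.80) − 60·(+0.11)] / 2350 = -0.006213
|∇h| = √(0.004532² + -0.006213²) = 0.00769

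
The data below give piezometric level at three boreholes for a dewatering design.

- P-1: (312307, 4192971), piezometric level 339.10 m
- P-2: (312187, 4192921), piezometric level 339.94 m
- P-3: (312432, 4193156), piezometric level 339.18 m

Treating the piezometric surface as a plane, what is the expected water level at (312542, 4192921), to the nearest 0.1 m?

336.4 m

With h = a·x + b·y + c and P-1 as origin, the differences give:
  (-120)·a + (-50)·b = +0.84
  125·a + 185·b = +0.08
Eliminate b (×185 and ×(-50), subtract): -15950·a = 159.400 → a = ∂h/∂x = -0.009994
Back-substitute: b = ∂h/∂y = +0.007185.
h(312542, 4192921) = 339.10 + (-0.009994)·(235) + (+0.007185)·(-50) = 339.10 -2.349 -0.359 = 336.392 m.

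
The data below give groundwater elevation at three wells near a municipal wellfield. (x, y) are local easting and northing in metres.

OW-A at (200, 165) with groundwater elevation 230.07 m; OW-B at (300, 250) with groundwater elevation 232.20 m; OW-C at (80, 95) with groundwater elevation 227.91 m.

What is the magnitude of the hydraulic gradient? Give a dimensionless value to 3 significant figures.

With h = a·x + b·y + c and OW-A as origin, the differences give:
  100·a + 85·b = +2.13
  (-120)·a + (-70)·b = -2.16
Eliminate b (×(-70) and ×85, subtract): 3200·a = 34.500 → a = ∂h/∂x = +0.01078
Back-substitute: b = ∂h/∂y = +0.01237.
|∇h| = √(0.01078² + 0.01237²) = 0.01641

0.0164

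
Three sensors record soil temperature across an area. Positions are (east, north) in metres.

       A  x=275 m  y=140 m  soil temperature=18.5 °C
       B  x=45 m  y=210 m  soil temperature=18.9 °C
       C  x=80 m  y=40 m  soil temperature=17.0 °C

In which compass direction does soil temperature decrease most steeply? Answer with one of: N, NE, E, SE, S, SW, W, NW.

S

With T = a·x + b·y + c and A as origin, the differences give:
  (-230)·a + 70·b = +0.4
  (-195)·a + (-100)·b = -1.5
Eliminate b (×(-100) and ×70, subtract): 36650·a = 65.00 → a = ∂T/∂x = +0.001774
Back-substitute: b = ∂T/∂y = +0.01154.
Steepest decrease is along −∇f = (-0.001774 E, -0.01154 N) → south.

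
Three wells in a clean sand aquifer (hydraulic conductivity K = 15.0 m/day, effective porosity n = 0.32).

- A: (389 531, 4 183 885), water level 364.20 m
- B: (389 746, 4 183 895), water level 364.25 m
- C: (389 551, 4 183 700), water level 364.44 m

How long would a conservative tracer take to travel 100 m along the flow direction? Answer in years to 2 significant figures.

4.5 years

Differences from A: to B (Δx, Δy, Δh) = (215, 10, +0.05); to C = (20, -185, +0.24).
Determinant of the coordinate differences = 215·(-185) − 20·10 = -39975.
∂h/∂x = [(+0.05)·(-185) − (+0.24)·10] / -39975 = +0.0002914
∂h/∂y = [215·(+0.24) − 20·(+0.05)] / -39975 = -0.001266
|∇h| = √(0.0002914² + -0.001266²) = 0.001299
Seepage velocity v = K·i/n = 15.0 × 0.001299 / 0.32 = 0.06089 m/day.
t = 100 / 0.06089 = 1642 days = 4.5 years.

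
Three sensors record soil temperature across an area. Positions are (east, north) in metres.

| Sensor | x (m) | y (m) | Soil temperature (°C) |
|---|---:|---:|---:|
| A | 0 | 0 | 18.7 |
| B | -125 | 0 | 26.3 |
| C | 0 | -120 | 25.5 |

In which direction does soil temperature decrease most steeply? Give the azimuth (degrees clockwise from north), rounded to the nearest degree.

047°

∂T/∂x = (26.3 − 18.7) / (-125 − 0) = -0.06080
∂T/∂y = (25.5 − 18.7) / (-120 − 0) = -0.05667
Steepest decrease is along −∇f: components (+0.06080 E, +0.05667 N).
Azimuth = atan2(+0.06080, +0.05667) = 47.0° ≈ 047°.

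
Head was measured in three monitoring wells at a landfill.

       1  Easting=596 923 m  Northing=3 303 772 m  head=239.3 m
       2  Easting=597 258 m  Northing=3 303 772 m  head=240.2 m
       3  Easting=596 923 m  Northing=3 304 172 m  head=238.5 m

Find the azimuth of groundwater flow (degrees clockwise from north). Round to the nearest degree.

307°

∂h/∂x = (240.2 − 239.3) / (597258 − 596923) = +0.002687
∂h/∂y = (238.5 − 239.3) / (3304172 − 3303772) = -0.002000
Flow direction (−∇h) has components (-0.002687 E, +0.002000 N).
Azimuth = atan2(E, N) = atan2(-0.002687, +0.002000) = 306.7° ≈ 307°.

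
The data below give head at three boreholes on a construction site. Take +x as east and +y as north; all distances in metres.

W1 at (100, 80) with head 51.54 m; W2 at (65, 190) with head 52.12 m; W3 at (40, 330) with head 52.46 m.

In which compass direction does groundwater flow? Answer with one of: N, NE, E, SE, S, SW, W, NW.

Differences from W1: to W2 (Δx, Δy, Δh) = (-35, 110, +0.58); to W3 = (-60, 250, +0.92).
Determinant of the coordinate differences = (-35)·250 − (-60)·110 = -2150.
∂h/∂x = [(+0.58)·250 − (+0.92)·110] / -2150 = -0.02037
∂h/∂y = [(-35)·(+0.92) − (-60)·(+0.58)] / -2150 = -0.001209
Flow = −∇h = (+0.02037 east, +0.001209 north), which points east.

E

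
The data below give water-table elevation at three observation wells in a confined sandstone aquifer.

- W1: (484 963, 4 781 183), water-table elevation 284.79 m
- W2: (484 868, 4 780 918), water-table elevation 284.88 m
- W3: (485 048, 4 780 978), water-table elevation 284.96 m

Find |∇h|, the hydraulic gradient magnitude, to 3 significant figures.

0.000850

With h = a·x + b·y + c and W1 as origin, the differences give:
  (-95)·a + (-265)·b = +0.09
  85·a + (-205)·b = +0.17
Eliminate b (×(-205) and ×(-265), subtract): 42000·a = 26.600 → a = ∂h/∂x = +0.0006333
Back-substitute: b = ∂h/∂y = -0.0005667.
|∇h| = √(0.0006333² + -0.0005667²) = 0.0008498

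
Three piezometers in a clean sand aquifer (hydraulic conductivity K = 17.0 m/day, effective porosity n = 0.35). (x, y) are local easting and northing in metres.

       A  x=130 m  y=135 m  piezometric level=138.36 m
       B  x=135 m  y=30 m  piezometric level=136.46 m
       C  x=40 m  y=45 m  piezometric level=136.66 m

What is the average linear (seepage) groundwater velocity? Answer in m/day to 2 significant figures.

With h = a·x + b·y + c and A as origin, the differences give:
  5·a + (-105)·b = -1.90
  (-90)·a + (-90)·b = -1.70
Eliminate b (×(-90) and ×(-105), subtract): -9900·a = -7.500 → a = ∂h/∂x = +0.0007576
Back-substitute: b = ∂h/∂y = +0.01813.
|∇h| = √(0.0007576² + 0.01813²) = 0.01815
Seepage velocity v = K·i/n = 17.0 × 0.01815 / 0.35 = 0.8816 m/day.

0.88 m/day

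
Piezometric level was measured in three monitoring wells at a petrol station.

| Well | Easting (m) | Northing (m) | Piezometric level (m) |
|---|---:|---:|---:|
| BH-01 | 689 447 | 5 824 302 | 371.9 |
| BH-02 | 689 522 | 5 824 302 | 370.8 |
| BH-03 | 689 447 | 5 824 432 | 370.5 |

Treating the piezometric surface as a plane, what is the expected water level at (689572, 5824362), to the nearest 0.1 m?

∂h/∂x = (370.8 − 371.9) / (689522 − 689447) = -0.01467
∂h/∂y = (370.5 − 371.9) / (5824432 − 5824302) = -0.01077
h(689572, 5824362) = 371.9 + (-0.01467)·(125) + (-0.01077)·(60) = 371.9 -1.833 -0.646 = 369.421 m.

369.4 m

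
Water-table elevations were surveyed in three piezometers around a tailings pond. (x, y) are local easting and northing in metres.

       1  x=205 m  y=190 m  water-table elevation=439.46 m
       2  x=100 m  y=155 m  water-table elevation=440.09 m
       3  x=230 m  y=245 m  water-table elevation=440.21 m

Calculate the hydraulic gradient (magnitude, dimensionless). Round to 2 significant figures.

Taking 1 as reference: 2−1 = (-105, -35, +0.63); 3−1 = (25, 55, +0.75).
Solve a·Δx + b·Δy = Δh: det = (-105)·55 − 25·(-35) = -4900.
∂h/∂x = [(+0.63)·55 − (+0.75)·(-35)] / -4900 = -0.01243
∂h/∂y = [(-105)·(+0.75) − 25·(+0.63)] / -4900 = +0.01929
|∇h| = √(-0.01243² + 0.01929²) = 0.02295

0.023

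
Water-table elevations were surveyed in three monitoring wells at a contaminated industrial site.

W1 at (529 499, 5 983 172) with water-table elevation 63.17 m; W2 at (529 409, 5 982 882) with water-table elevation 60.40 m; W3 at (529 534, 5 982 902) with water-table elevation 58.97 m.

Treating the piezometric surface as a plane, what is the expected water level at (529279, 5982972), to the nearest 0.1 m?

Taking W1 as reference: W2−W1 = (-90, -290, -2.77); W3−W1 = (35, -270, -4.20).
Determinant of the coordinate differences = (-90)·(-270) − 35·(-290) = 34450.
∂h/∂x = [(-2.77)·(-270) − (-4.20)·(-290)] / 34450 = -0.01365
∂h/∂y = [(-90)·(-4.20) − 35·(-2.77)] / 34450 = +0.01379
h(529279, 5982972) = 63.17 + (-0.01365)·(-220) + (+0.01379)·(-200) = 63.17 +3.002 -2.757 = 63.415 m.

63.4 m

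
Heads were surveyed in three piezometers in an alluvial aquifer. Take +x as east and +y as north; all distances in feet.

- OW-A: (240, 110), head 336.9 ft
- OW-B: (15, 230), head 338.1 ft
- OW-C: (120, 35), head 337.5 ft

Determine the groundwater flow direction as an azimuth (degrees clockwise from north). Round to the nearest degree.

093°

Taking OW-A as reference: OW-B−OW-A = (-225, 120, +1.2); OW-C−OW-A = (-120, -75, +0.6).
Determinant of the coordinate differences = (-225)·(-75) − (-120)·120 = 31275.
∂h/∂x = [(+1.2)·(-75) − (+0.6)·120] / 31275 = -0.005180
∂h/∂y = [(-225)·(+0.6) − (-120)·(+1.2)] / 31275 = +0.0002878
Flow direction (−∇h) has components (+0.005180 E, -0.0002878 N).
Azimuth = atan2(E, N) = atan2(+0.005180, -0.0002878) = 93.2° ≈ 093°.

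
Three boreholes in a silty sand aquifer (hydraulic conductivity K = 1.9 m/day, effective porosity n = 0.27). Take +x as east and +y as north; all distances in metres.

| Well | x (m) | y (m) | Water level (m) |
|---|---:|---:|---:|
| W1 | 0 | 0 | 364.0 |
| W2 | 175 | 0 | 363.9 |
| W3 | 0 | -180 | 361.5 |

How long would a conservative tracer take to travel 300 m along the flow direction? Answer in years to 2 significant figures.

8.4 years

∂h/∂x = (363.9 − 364.0) / (175 − 0) = -0.0005714
∂h/∂y = (361.5 − 364.0) / (-180 − 0) = +0.01389
|∇h| = √(-0.0005714² + 0.01389²) = 0.0139
Seepage velocity v = K·i/n = 1.9 × 0.0139 / 0.27 = 0.09781 m/day.
t = 300 / 0.09781 = 3067 days = 8.4 years.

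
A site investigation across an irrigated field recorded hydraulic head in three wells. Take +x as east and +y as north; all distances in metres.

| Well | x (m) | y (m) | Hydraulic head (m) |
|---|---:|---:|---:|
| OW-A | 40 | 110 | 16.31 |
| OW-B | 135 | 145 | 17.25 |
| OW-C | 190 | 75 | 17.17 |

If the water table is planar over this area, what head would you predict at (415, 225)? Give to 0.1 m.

19.9 m

Differences from OW-A: to OW-B (Δx, Δy, Δh) = (95, 35, +0.94); to OW-C = (150, -35, +0.86).
Determinant of the coordinate differences = 95·(-35) − 150·35 = -8575.
∂h/∂x = [(+0.94)·(-35) − (+0.86)·35] / -8575 = +0.007347
∂h/∂y = [95·(+0.86) − 150·(+0.94)] / -8575 = +0.006915
h(415, 225) = 16.31 + (+0.007347)·(375) + (+0.006915)·(115) = 16.31 +2.755 +0.795 = 19.860 m.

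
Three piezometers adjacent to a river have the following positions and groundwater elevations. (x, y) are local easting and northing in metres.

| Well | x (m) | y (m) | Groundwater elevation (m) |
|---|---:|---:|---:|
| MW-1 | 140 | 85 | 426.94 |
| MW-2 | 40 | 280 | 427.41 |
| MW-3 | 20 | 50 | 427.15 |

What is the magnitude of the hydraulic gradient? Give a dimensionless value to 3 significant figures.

0.00251

With h = a·x + b·y + c and MW-1 as origin, the differences give:
  (-100)·a + 195·b = +0.47
  (-120)·a + (-35)·b = +0.21
Eliminate b (×(-35) and ×195, subtract): 26900·a = -57.400 → a = ∂h/∂x = -0.002134
Back-substitute: b = ∂h/∂y = +0.001316.
|∇h| = √(-0.002134² + 0.001316²) = 0.002507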